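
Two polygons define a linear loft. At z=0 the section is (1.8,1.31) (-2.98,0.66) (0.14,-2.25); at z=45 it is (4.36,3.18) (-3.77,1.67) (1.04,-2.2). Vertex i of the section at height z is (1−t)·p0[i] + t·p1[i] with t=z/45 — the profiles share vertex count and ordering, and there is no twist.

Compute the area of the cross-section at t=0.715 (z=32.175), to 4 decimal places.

Cross-section at t=0.715: each vertex is (1-t)·p0[i] + t·p1[i].
  v1: (1-0.715)·(1.8,1.31) + 0.715·(4.36,3.18) = (3.6304,2.6471)
  v2: (1-0.715)·(-2.98,0.66) + 0.715·(-3.77,1.67) = (-3.5448,1.3821)
  v3: (1-0.715)·(0.14,-2.25) + 0.715·(1.04,-2.2) = (0.7835,-2.2142)
Shoelace sum Σ(x_i·y_{i+1} − x_{i+1}·y_i):
  i=1: 3.6304·1.3821 − -3.5448·2.6471 = +14.4012 (running +14.4012)
  i=2: -3.5448·-2.2142 − 0.7835·1.3821 = +6.7663 (running +21.1674)
  i=3: 0.7835·2.6471 − 3.6304·-2.2142 = +10.1126 (running +31.2800)
Area = |Σ|/2 = |31.2800|/2 = 15.6400

Area at t=0.715: 15.6400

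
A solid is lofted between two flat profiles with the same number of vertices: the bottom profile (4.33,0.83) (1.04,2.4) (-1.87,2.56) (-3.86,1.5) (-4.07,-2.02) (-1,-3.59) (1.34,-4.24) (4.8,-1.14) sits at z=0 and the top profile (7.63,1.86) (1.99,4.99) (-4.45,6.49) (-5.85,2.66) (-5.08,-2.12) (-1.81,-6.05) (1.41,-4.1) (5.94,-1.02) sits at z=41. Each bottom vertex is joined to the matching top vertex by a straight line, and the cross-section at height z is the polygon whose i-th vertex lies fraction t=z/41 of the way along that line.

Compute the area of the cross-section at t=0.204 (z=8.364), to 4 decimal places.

Cross-section at t=0.204: each vertex is (1-t)·p0[i] + t·p1[i].
  v1: (1-0.204)·(4.33,0.83) + 0.204·(7.63,1.86) = (5.0032,1.0401)
  v2: (1-0.204)·(1.04,2.4) + 0.204·(1.99,4.99) = (1.2338,2.9284)
  v3: (1-0.204)·(-1.87,2.56) + 0.204·(-4.45,6.49) = (-2.3963,3.3617)
  v4: (1-0.204)·(-3.86,1.5) + 0.204·(-5.85,2.66) = (-4.2660,1.7366)
  v5: (1-0.204)·(-4.07,-2.02) + 0.204·(-5.08,-2.12) = (-4.2760,-2.0404)
  v6: (1-0.204)·(-1,-3.59) + 0.204·(-1.81,-6.05) = (-1.1652,-4.0918)
  v7: (1-0.204)·(1.34,-4.24) + 0.204·(1.41,-4.1) = (1.3543,-4.2114)
  v8: (1-0.204)·(4.8,-1.14) + 0.204·(5.94,-1.02) = (5.0326,-1.1155)
Shoelace sum Σ(x_i·y_{i+1} − x_{i+1}·y_i):
  i=1: 5.0032·2.9284 − 1.2338·1.0401 = +13.3679 (running +13.3679)
  i=2: 1.2338·3.3617 − -2.3963·2.9284 = +11.1650 (running +24.5328)
  i=3: -2.3963·1.7366 − -4.2660·3.3617 = +10.1794 (running +34.7123)
  i=4: -4.2660·-2.0404 − -4.2760·1.7366 = +16.1302 (running +50.8425)
  i=5: -4.2760·-4.0918 − -1.1652·-2.0404 = +15.1193 (running +65.9618)
  i=6: -1.1652·-4.2114 − 1.3543·-4.0918 = +10.4488 (running +76.4106)
  i=7: 1.3543·-1.1155 − 5.0326·-4.2114 = +19.6836 (running +96.0942)
  i=8: 5.0326·1.0401 − 5.0032·-1.1155 = +10.8156 (running +106.9099)
Area = |Σ|/2 = |106.9099|/2 = 53.4549

Area at t=0.204: 53.4549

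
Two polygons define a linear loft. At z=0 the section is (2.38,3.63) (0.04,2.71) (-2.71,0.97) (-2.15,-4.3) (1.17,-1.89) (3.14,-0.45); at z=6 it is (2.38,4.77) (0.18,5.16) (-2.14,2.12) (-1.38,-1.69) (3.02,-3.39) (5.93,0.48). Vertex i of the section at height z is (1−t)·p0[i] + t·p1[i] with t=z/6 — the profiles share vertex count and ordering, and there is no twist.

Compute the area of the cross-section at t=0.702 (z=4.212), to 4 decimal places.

Cross-section at t=0.702: each vertex is (1-t)·p0[i] + t·p1[i].
  v1: (1-0.702)·(2.38,3.63) + 0.702·(2.38,4.77) = (2.3800,4.4303)
  v2: (1-0.702)·(0.04,2.71) + 0.702·(0.18,5.16) = (0.1383,4.4299)
  v3: (1-0.702)·(-2.71,0.97) + 0.702·(-2.14,2.12) = (-2.3099,1.7773)
  v4: (1-0.702)·(-2.15,-4.3) + 0.702·(-1.38,-1.69) = (-1.6095,-2.4678)
  v5: (1-0.702)·(1.17,-1.89) + 0.702·(3.02,-3.39) = (2.4687,-2.9430)
  v6: (1-0.702)·(3.14,-0.45) + 0.702·(5.93,0.48) = (5.0986,0.2029)
Shoelace sum Σ(x_i·y_{i+1} − x_{i+1}·y_i):
  i=1: 2.3800·4.4299 − 0.1383·4.4303 = +9.9305 (running +9.9305)
  i=2: 0.1383·1.7773 − -2.3099·4.4299 = +10.4782 (running +20.4088)
  i=3: -2.3099·-2.4678 − -1.6095·1.7773 = +8.5607 (running +28.9695)
  i=4: -1.6095·-2.9430 − 2.4687·-2.4678 = +10.8288 (running +39.7983)
  i=5: 2.4687·0.2029 − 5.0986·-2.9430 = +15.5059 (running +55.3042)
  i=6: 5.0986·4.4303 − 2.3800·0.2029 = +22.1053 (running +77.4096)
Area = |Σ|/2 = |77.4096|/2 = 38.7048

Area at t=0.702: 38.7048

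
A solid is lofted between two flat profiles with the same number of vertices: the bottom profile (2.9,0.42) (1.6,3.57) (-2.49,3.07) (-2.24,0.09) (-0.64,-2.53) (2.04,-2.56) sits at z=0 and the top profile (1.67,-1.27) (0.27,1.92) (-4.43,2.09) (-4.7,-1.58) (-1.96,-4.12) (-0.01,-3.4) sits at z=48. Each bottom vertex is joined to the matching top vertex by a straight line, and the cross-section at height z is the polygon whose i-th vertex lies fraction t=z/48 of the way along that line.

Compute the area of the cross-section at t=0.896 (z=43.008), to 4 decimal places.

Area at t=0.896: 28.6102

Cross-section at t=0.896: each vertex is (1-t)·p0[i] + t·p1[i].
  v1: (1-0.896)·(2.9,0.42) + 0.896·(1.67,-1.27) = (1.7979,-1.0942)
  v2: (1-0.896)·(1.6,3.57) + 0.896·(0.27,1.92) = (0.4083,2.0916)
  v3: (1-0.896)·(-2.49,3.07) + 0.896·(-4.43,2.09) = (-4.2282,2.1919)
  v4: (1-0.896)·(-2.24,0.09) + 0.896·(-4.7,-1.58) = (-4.4442,-1.4063)
  v5: (1-0.896)·(-0.64,-2.53) + 0.896·(-1.96,-4.12) = (-1.8227,-3.9546)
  v6: (1-0.896)·(2.04,-2.56) + 0.896·(-0.01,-3.4) = (0.2032,-3.3126)
Shoelace sum Σ(x_i·y_{i+1} − x_{i+1}·y_i):
  i=1: 1.7979·2.0916 − 0.4083·-1.0942 = +4.2073 (running +4.2073)
  i=2: 0.4083·2.1919 − -4.2282·2.0916 = +9.7388 (running +13.9461)
  i=3: -4.2282·-1.4063 − -4.4442·2.1919 = +15.6875 (running +29.6336)
  i=4: -4.4442·-3.9546 − -1.8227·-1.4063 = +15.0117 (running +44.6453)
  i=5: -1.8227·-3.3126 − 0.2032·-3.9546 = +6.8416 (running +51.4869)
  i=6: 0.2032·-1.0942 − 1.7979·-3.3126 = +5.7335 (running +57.2205)
Area = |Σ|/2 = |57.2205|/2 = 28.6102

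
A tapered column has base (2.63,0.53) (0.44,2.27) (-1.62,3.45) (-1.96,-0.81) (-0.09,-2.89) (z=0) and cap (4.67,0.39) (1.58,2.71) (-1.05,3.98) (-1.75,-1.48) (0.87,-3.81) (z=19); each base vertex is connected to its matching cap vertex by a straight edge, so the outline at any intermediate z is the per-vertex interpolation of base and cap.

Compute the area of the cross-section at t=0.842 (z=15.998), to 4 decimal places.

Area at t=0.842: 25.8162

Cross-section at t=0.842: each vertex is (1-t)·p0[i] + t·p1[i].
  v1: (1-0.842)·(2.63,0.53) + 0.842·(4.67,0.39) = (4.3477,0.4121)
  v2: (1-0.842)·(0.44,2.27) + 0.842·(1.58,2.71) = (1.3999,2.6405)
  v3: (1-0.842)·(-1.62,3.45) + 0.842·(-1.05,3.98) = (-1.1401,3.8963)
  v4: (1-0.842)·(-1.96,-0.81) + 0.842·(-1.75,-1.48) = (-1.7832,-1.3741)
  v5: (1-0.842)·(-0.09,-2.89) + 0.842·(0.87,-3.81) = (0.7183,-3.6646)
Shoelace sum Σ(x_i·y_{i+1} − x_{i+1}·y_i):
  i=1: 4.3477·2.6405 − 1.3999·0.4121 = +10.9030 (running +10.9030)
  i=2: 1.3999·3.8963 − -1.1401·2.6405 = +8.4646 (running +19.3676)
  i=3: -1.1401·-1.3741 − -1.7832·3.8963 = +8.5143 (running +27.8820)
  i=4: -1.7832·-3.6646 − 0.7183·-1.3741 = +7.5218 (running +35.4038)
  i=5: 0.7183·0.4121 − 4.3477·-3.6646 = +16.2287 (running +51.6325)
Area = |Σ|/2 = |51.6325|/2 = 25.8162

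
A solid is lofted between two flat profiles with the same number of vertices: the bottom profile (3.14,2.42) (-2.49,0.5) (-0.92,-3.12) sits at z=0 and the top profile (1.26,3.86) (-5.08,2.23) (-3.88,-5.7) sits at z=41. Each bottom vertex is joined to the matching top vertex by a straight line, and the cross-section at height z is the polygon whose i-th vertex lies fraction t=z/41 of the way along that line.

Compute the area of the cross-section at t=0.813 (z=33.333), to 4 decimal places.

Area at t=0.813: 23.1791

Cross-section at t=0.813: each vertex is (1-t)·p0[i] + t·p1[i].
  v1: (1-0.813)·(3.14,2.42) + 0.813·(1.26,3.86) = (1.6116,3.5907)
  v2: (1-0.813)·(-2.49,0.5) + 0.813·(-5.08,2.23) = (-4.5957,1.9065)
  v3: (1-0.813)·(-0.92,-3.12) + 0.813·(-3.88,-5.7) = (-3.3265,-5.2175)
Shoelace sum Σ(x_i·y_{i+1} − x_{i+1}·y_i):
  i=1: 1.6116·1.9065 − -4.5957·3.5907 = +19.5742 (running +19.5742)
  i=2: -4.5957·-5.2175 − -3.3265·1.9065 = +30.3200 (running +49.8942)
  i=3: -3.3265·3.5907 − 1.6116·-5.2175 = -3.5361 (running +46.3581)
Area = |Σ|/2 = |46.3581|/2 = 23.1791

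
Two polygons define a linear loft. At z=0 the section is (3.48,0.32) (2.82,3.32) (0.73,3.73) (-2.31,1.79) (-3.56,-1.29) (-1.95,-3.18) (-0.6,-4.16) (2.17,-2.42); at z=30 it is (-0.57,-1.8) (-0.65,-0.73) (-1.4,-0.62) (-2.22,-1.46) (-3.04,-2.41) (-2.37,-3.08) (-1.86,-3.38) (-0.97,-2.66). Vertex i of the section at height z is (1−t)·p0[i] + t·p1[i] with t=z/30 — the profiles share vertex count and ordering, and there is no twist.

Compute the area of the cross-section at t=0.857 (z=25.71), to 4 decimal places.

Cross-section at t=0.857: each vertex is (1-t)·p0[i] + t·p1[i].
  v1: (1-0.857)·(3.48,0.32) + 0.857·(-0.57,-1.8) = (0.0092,-1.4968)
  v2: (1-0.857)·(2.82,3.32) + 0.857·(-0.65,-0.73) = (-0.1538,-0.1508)
  v3: (1-0.857)·(0.73,3.73) + 0.857·(-1.4,-0.62) = (-1.0954,0.0020)
  v4: (1-0.857)·(-2.31,1.79) + 0.857·(-2.22,-1.46) = (-2.2329,-0.9952)
  v5: (1-0.857)·(-3.56,-1.29) + 0.857·(-3.04,-2.41) = (-3.1144,-2.2498)
  v6: (1-0.857)·(-1.95,-3.18) + 0.857·(-2.37,-3.08) = (-2.3099,-3.0943)
  v7: (1-0.857)·(-0.6,-4.16) + 0.857·(-1.86,-3.38) = (-1.6798,-3.4915)
  v8: (1-0.857)·(2.17,-2.42) + 0.857·(-0.97,-2.66) = (-0.5210,-2.6257)
Shoelace sum Σ(x_i·y_{i+1} − x_{i+1}·y_i):
  i=1: 0.0092·-0.1508 − -0.1538·-1.4968 = -0.2316 (running -0.2316)
  i=2: -0.1538·0.0020 − -1.0954·-0.1508 = -0.1656 (running -0.3971)
  i=3: -1.0954·-0.9952 − -2.2329·0.0020 = +1.0948 (running +0.6976)
  i=4: -2.2329·-2.2498 − -3.1144·-0.9952 = +1.9240 (running +2.6217)
  i=5: -3.1144·-3.0943 − -2.3099·-2.2498 = +4.4398 (running +7.0614)
  i=6: -2.3099·-3.4915 − -1.6798·-3.0943 = +2.8674 (running +9.9288)
  i=7: -1.6798·-2.6257 − -0.5210·-3.4915 = +2.5916 (running +12.5205)
  i=8: -0.5210·-1.4968 − 0.0092·-2.6257 = +0.8038 (running +13.3243)
Area = |Σ|/2 = |13.3243|/2 = 6.6622

Area at t=0.857: 6.6622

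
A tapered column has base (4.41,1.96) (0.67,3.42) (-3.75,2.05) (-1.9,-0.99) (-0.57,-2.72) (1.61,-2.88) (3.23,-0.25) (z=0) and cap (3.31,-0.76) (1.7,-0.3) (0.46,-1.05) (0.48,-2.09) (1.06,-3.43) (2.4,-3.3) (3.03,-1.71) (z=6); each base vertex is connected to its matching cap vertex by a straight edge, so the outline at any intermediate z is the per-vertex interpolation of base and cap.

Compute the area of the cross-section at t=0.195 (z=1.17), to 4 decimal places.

Cross-section at t=0.195: each vertex is (1-t)·p0[i] + t·p1[i].
  v1: (1-0.195)·(4.41,1.96) + 0.195·(3.31,-0.76) = (4.1955,1.4296)
  v2: (1-0.195)·(0.67,3.42) + 0.195·(1.7,-0.3) = (0.8709,2.6946)
  v3: (1-0.195)·(-3.75,2.05) + 0.195·(0.46,-1.05) = (-2.9290,1.4455)
  v4: (1-0.195)·(-1.9,-0.99) + 0.195·(0.48,-2.09) = (-1.4359,-1.2045)
  v5: (1-0.195)·(-0.57,-2.72) + 0.195·(1.06,-3.43) = (-0.2521,-2.8584)
  v6: (1-0.195)·(1.61,-2.88) + 0.195·(2.4,-3.3) = (1.7640,-2.9619)
  v7: (1-0.195)·(3.23,-0.25) + 0.195·(3.03,-1.71) = (3.1910,-0.5347)
Shoelace sum Σ(x_i·y_{i+1} − x_{i+1}·y_i):
  i=1: 4.1955·2.6946 − 0.8709·1.4296 = +10.0602 (running +10.0602)
  i=2: 0.8709·1.4455 − -2.9290·2.6946 = +9.1514 (running +19.2117)
  i=3: -2.9290·-1.2045 − -1.4359·1.4455 = +5.6036 (running +24.8153)
  i=4: -1.4359·-2.8584 − -0.2521·-1.2045 = +3.8007 (running +28.6160)
  i=5: -0.2521·-2.9619 − 1.7640·-2.8584 = +5.7893 (running +34.4053)
  i=6: 1.7640·-0.5347 − 3.1910·-2.9619 = +8.5082 (running +42.9135)
  i=7: 3.1910·1.4296 − 4.1955·-0.5347 = +6.8052 (running +49.7187)
Area = |Σ|/2 = |49.7187|/2 = 24.8593

Area at t=0.195: 24.8593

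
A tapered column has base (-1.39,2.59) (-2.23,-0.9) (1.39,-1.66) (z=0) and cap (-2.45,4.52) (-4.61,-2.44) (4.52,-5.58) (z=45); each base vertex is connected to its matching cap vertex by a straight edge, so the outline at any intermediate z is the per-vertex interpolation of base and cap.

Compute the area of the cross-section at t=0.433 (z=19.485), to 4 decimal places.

Cross-section at t=0.433: each vertex is (1-t)·p0[i] + t·p1[i].
  v1: (1-0.433)·(-1.39,2.59) + 0.433·(-2.45,4.52) = (-1.8490,3.4257)
  v2: (1-0.433)·(-2.23,-0.9) + 0.433·(-4.61,-2.44) = (-3.2605,-1.5668)
  v3: (1-0.433)·(1.39,-1.66) + 0.433·(4.52,-5.58) = (2.7453,-3.3574)
Shoelace sum Σ(x_i·y_{i+1} − x_{i+1}·y_i):
  i=1: -1.8490·-1.5668 − -3.2605·3.4257 = +14.0666 (running +14.0666)
  i=2: -3.2605·-3.3574 − 2.7453·-1.5668 = +15.2482 (running +29.3148)
  i=3: 2.7453·3.4257 − -1.8490·-3.3574 = +3.1968 (running +32.5116)
Area = |Σ|/2 = |32.5116|/2 = 16.2558

Area at t=0.433: 16.2558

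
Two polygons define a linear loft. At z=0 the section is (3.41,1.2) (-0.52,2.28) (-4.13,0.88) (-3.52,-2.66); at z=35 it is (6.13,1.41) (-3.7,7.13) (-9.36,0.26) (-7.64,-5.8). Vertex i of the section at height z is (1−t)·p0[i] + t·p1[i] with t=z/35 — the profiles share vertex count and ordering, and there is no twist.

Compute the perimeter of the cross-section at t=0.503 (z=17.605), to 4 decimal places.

Perimeter at t=0.503: 30.6306

Cross-section at t=0.503: each vertex is (1-t)·p0[i] + t·p1[i].
  v1: (1-0.503)·(3.41,1.2) + 0.503·(6.13,1.41) = (4.7782,1.3056)
  v2: (1-0.503)·(-0.52,2.28) + 0.503·(-3.7,7.13) = (-2.1195,4.7195)
  v3: (1-0.503)·(-4.13,0.88) + 0.503·(-9.36,0.26) = (-6.7607,0.5681)
  v4: (1-0.503)·(-3.52,-2.66) + 0.503·(-7.64,-5.8) = (-5.5924,-4.2394)
Perimeter = Σ |v_{i+1} − v_i|:
  edge 1→2: √(-6.8977² + 3.4139²) = 7.6963 (running 7.6963)
  edge 2→3: √(-4.6411² + -4.1514²) = 6.2269 (running 13.9232)
  edge 3→4: √(1.1683² + -4.8076²) = 4.9475 (running 18.8707)
  edge 4→1: √(10.3705² + 5.5450²) = 11.7599 (running 30.6306)
Perimeter = 30.6306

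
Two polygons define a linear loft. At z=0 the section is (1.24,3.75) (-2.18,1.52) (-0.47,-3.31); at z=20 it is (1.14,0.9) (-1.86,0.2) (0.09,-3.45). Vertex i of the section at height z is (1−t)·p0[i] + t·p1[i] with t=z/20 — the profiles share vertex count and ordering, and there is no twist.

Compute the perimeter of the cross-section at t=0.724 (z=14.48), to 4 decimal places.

Perimeter at t=0.724: 12.9560

Cross-section at t=0.724: each vertex is (1-t)·p0[i] + t·p1[i].
  v1: (1-0.724)·(1.24,3.75) + 0.724·(1.14,0.9) = (1.1676,1.6866)
  v2: (1-0.724)·(-2.18,1.52) + 0.724·(-1.86,0.2) = (-1.9483,0.5643)
  v3: (1-0.724)·(-0.47,-3.31) + 0.724·(0.09,-3.45) = (-0.0646,-3.4114)
Perimeter = Σ |v_{i+1} − v_i|:
  edge 1→2: √(-3.1159² + -1.1223²) = 3.3119 (running 3.3119)
  edge 2→3: √(1.8838² + -3.9757²) = 4.3994 (running 7.7113)
  edge 3→1: √(1.2322² + 5.0980²) = 5.2448 (running 12.9560)
Perimeter = 12.9560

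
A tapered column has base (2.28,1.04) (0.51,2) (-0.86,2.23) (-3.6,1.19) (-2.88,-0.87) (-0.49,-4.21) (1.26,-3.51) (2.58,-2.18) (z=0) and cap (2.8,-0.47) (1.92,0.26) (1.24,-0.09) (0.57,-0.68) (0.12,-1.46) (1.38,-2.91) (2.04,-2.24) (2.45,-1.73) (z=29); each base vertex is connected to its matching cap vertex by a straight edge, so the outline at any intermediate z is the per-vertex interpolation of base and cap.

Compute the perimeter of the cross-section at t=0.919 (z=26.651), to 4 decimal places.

Perimeter at t=0.919: 9.3103

Cross-section at t=0.919: each vertex is (1-t)·p0[i] + t·p1[i].
  v1: (1-0.919)·(2.28,1.04) + 0.919·(2.8,-0.47) = (2.7579,-0.3477)
  v2: (1-0.919)·(0.51,2) + 0.919·(1.92,0.26) = (1.8058,0.4009)
  v3: (1-0.919)·(-0.86,2.23) + 0.919·(1.24,-0.09) = (1.0699,0.0979)
  v4: (1-0.919)·(-3.6,1.19) + 0.919·(0.57,-0.68) = (0.2322,-0.5285)
  v5: (1-0.919)·(-2.88,-0.87) + 0.919·(0.12,-1.46) = (-0.1230,-1.4122)
  v6: (1-0.919)·(-0.49,-4.21) + 0.919·(1.38,-2.91) = (1.2285,-3.0153)
  v7: (1-0.919)·(1.26,-3.51) + 0.919·(2.04,-2.24) = (1.9768,-2.3429)
  v8: (1-0.919)·(2.58,-2.18) + 0.919·(2.45,-1.73) = (2.4605,-1.7665)
Perimeter = Σ |v_{i+1} − v_i|:
  edge 1→2: √(-0.9521² + 0.7486²) = 1.2112 (running 1.2112)
  edge 2→3: √(-0.7359² + -0.3030²) = 0.7958 (running 2.0070)
  edge 3→4: √(-0.8377² + -0.6264²) = 1.0460 (running 3.0530)
  edge 4→5: √(-0.3552² + -0.8837²) = 0.9524 (running 4.0054)
  edge 5→6: √(1.3515² + -1.6031²) = 2.0968 (running 6.1022)
  edge 6→7: √(0.7483² + 0.6724²) = 1.0060 (running 7.1082)
  edge 7→8: √(0.4837² + 0.5764²) = 0.7525 (running 7.8607)
  edge 8→1: √(0.2973² + 1.4188²) = 1.4496 (running 9.3103)
Perimeter = 9.3103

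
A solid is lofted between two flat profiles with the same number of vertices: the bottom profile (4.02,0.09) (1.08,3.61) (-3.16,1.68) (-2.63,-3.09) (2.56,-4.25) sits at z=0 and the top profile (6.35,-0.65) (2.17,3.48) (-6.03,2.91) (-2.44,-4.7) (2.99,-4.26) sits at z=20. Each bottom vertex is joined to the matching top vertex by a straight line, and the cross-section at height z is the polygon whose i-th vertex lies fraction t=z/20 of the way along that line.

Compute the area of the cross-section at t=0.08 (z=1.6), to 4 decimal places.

Cross-section at t=0.08: each vertex is (1-t)·p0[i] + t·p1[i].
  v1: (1-0.08)·(4.02,0.09) + 0.08·(6.35,-0.65) = (4.2064,0.0308)
  v2: (1-0.08)·(1.08,3.61) + 0.08·(2.17,3.48) = (1.1672,3.5996)
  v3: (1-0.08)·(-3.16,1.68) + 0.08·(-6.03,2.91) = (-3.3896,1.7784)
  v4: (1-0.08)·(-2.63,-3.09) + 0.08·(-2.44,-4.7) = (-2.6148,-3.2188)
  v5: (1-0.08)·(2.56,-4.25) + 0.08·(2.99,-4.26) = (2.5944,-4.2508)
Shoelace sum Σ(x_i·y_{i+1} − x_{i+1}·y_i):
  i=1: 4.2064·3.5996 − 1.1672·0.0308 = +15.1054 (running +15.1054)
  i=2: 1.1672·1.7784 − -3.3896·3.5996 = +14.2770 (running +29.3824)
  i=3: -3.3896·-3.2188 − -2.6148·1.7784 = +15.5606 (running +44.9430)
  i=4: -2.6148·-4.2508 − 2.5944·-3.2188 = +19.4658 (running +64.4088)
  i=5: 2.5944·0.0308 − 4.2064·-4.2508 = +17.9605 (running +82.3693)
Area = |Σ|/2 = |82.3693|/2 = 41.1846

Area at t=0.08: 41.1846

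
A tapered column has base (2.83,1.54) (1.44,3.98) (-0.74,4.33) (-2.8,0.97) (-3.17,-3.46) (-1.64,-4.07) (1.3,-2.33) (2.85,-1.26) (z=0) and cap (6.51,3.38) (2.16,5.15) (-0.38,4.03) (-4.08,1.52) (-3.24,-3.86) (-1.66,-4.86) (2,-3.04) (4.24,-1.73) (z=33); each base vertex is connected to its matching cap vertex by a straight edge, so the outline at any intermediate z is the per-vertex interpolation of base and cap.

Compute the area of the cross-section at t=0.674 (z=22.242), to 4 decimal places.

Area at t=0.674: 55.4483

Cross-section at t=0.674: each vertex is (1-t)·p0[i] + t·p1[i].
  v1: (1-0.674)·(2.83,1.54) + 0.674·(6.51,3.38) = (5.3103,2.7802)
  v2: (1-0.674)·(1.44,3.98) + 0.674·(2.16,5.15) = (1.9253,4.7686)
  v3: (1-0.674)·(-0.74,4.33) + 0.674·(-0.38,4.03) = (-0.4974,4.1278)
  v4: (1-0.674)·(-2.8,0.97) + 0.674·(-4.08,1.52) = (-3.6627,1.3407)
  v5: (1-0.674)·(-3.17,-3.46) + 0.674·(-3.24,-3.86) = (-3.2172,-3.7296)
  v6: (1-0.674)·(-1.64,-4.07) + 0.674·(-1.66,-4.86) = (-1.6535,-4.6025)
  v7: (1-0.674)·(1.3,-2.33) + 0.674·(2,-3.04) = (1.7718,-2.8085)
  v8: (1-0.674)·(2.85,-1.26) + 0.674·(4.24,-1.73) = (3.7869,-1.5768)
Shoelace sum Σ(x_i·y_{i+1} − x_{i+1}·y_i):
  i=1: 5.3103·4.7686 − 1.9253·2.7802 = +19.9701 (running +19.9701)
  i=2: 1.9253·4.1278 − -0.4974·4.7686 = +10.3189 (running +30.2890)
  i=3: -0.4974·1.3407 − -3.6627·4.1278 = +14.4522 (running +44.7411)
  i=4: -3.6627·-3.7296 − -3.2172·1.3407 = +17.9738 (running +62.7149)
  i=5: -3.2172·-4.6025 − -1.6535·-3.7296 = +8.6401 (running +71.3550)
  i=6: -1.6535·-2.8085 − 1.7718·-4.6025 = +12.7985 (running +84.1535)
  i=7: 1.7718·-1.5768 − 3.7869·-2.8085 = +7.8418 (running +91.9953)
  i=8: 3.7869·2.7802 − 5.3103·-1.5768 = +18.9013 (running +110.8966)
Area = |Σ|/2 = |110.8966|/2 = 55.4483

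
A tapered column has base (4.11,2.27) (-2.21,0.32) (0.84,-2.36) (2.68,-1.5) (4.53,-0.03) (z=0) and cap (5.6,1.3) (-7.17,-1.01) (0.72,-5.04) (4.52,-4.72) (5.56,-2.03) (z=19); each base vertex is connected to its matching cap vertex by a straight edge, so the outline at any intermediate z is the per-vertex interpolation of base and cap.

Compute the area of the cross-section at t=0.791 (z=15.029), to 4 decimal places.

Area at t=0.791: 40.1996

Cross-section at t=0.791: each vertex is (1-t)·p0[i] + t·p1[i].
  v1: (1-0.791)·(4.11,2.27) + 0.791·(5.6,1.3) = (5.2886,1.5027)
  v2: (1-0.791)·(-2.21,0.32) + 0.791·(-7.17,-1.01) = (-6.1334,-0.7320)
  v3: (1-0.791)·(0.84,-2.36) + 0.791·(0.72,-5.04) = (0.7451,-4.4799)
  v4: (1-0.791)·(2.68,-1.5) + 0.791·(4.52,-4.72) = (4.1354,-4.0470)
  v5: (1-0.791)·(4.53,-0.03) + 0.791·(5.56,-2.03) = (5.3447,-1.6120)
Shoelace sum Σ(x_i·y_{i+1} − x_{i+1}·y_i):
  i=1: 5.2886·-0.7320 − -6.1334·1.5027 = +5.3454 (running +5.3454)
  i=2: -6.1334·-4.4799 − 0.7451·-0.7320 = +28.0221 (running +33.3675)
  i=3: 0.7451·-4.0470 − 4.1354·-4.4799 = +15.5109 (running +48.8784)
  i=4: 4.1354·-1.6120 − 5.3447·-4.0470 = +14.9639 (running +63.8423)
  i=5: 5.3447·1.5027 − 5.2886·-1.6120 = +16.5569 (running +80.3992)
Area = |Σ|/2 = |80.3992|/2 = 40.1996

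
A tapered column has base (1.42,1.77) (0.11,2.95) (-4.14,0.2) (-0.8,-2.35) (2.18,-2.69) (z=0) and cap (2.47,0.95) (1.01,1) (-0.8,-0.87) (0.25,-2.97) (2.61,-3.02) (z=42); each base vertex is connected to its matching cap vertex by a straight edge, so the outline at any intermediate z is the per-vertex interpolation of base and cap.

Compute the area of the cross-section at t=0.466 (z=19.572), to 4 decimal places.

Area at t=0.466: 15.4510

Cross-section at t=0.466: each vertex is (1-t)·p0[i] + t·p1[i].
  v1: (1-0.466)·(1.42,1.77) + 0.466·(2.47,0.95) = (1.9093,1.3879)
  v2: (1-0.466)·(0.11,2.95) + 0.466·(1.01,1) = (0.5294,2.0413)
  v3: (1-0.466)·(-4.14,0.2) + 0.466·(-0.8,-0.87) = (-2.5836,-0.2986)
  v4: (1-0.466)·(-0.8,-2.35) + 0.466·(0.25,-2.97) = (-0.3107,-2.6389)
  v5: (1-0.466)·(2.18,-2.69) + 0.466·(2.61,-3.02) = (2.3804,-2.8438)
Shoelace sum Σ(x_i·y_{i+1} − x_{i+1}·y_i):
  i=1: 1.9093·2.0413 − 0.5294·1.3879 = +3.1627 (running +3.1627)
  i=2: 0.5294·-0.2986 − -2.5836·2.0413 = +5.1157 (running +8.2784)
  i=3: -2.5836·-2.6389 − -0.3107·-0.2986 = +6.7250 (running +15.0035)
  i=4: -0.3107·-2.8438 − 2.3804·-2.6389 = +7.1652 (running +22.1687)
  i=5: 2.3804·1.3879 − 1.9093·-2.8438 = +8.7333 (running +30.9020)
Area = |Σ|/2 = |30.9020|/2 = 15.4510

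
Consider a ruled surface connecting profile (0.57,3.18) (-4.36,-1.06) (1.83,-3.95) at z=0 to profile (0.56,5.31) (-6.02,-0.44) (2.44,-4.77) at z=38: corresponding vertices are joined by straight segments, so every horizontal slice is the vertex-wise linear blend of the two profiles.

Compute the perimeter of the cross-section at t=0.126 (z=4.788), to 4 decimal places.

Perimeter at t=0.126: 21.5718

Cross-section at t=0.126: each vertex is (1-t)·p0[i] + t·p1[i].
  v1: (1-0.126)·(0.57,3.18) + 0.126·(0.56,5.31) = (0.5687,3.4484)
  v2: (1-0.126)·(-4.36,-1.06) + 0.126·(-6.02,-0.44) = (-4.5692,-0.9819)
  v3: (1-0.126)·(1.83,-3.95) + 0.126·(2.44,-4.77) = (1.9069,-4.0533)
Perimeter = Σ |v_{i+1} − v_i|:
  edge 1→2: √(-5.1379² + -4.4303²) = 6.7842 (running 6.7842)
  edge 2→3: √(6.4760² + -3.0714²) = 7.1675 (running 13.9517)
  edge 3→1: √(-1.3381² + 7.5017²) = 7.6201 (running 21.5718)
Perimeter = 21.5718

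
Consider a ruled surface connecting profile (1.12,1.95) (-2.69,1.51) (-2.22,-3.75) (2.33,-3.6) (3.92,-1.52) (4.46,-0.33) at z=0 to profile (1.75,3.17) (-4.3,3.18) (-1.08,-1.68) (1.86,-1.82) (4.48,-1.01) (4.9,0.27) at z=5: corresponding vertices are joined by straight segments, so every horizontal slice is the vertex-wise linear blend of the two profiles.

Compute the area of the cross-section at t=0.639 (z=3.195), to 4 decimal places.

Cross-section at t=0.639: each vertex is (1-t)·p0[i] + t·p1[i].
  v1: (1-0.639)·(1.12,1.95) + 0.639·(1.75,3.17) = (1.5226,2.7296)
  v2: (1-0.639)·(-2.69,1.51) + 0.639·(-4.3,3.18) = (-3.7188,2.5771)
  v3: (1-0.639)·(-2.22,-3.75) + 0.639·(-1.08,-1.68) = (-1.4915,-2.4273)
  v4: (1-0.639)·(2.33,-3.6) + 0.639·(1.86,-1.82) = (2.0297,-2.4626)
  v5: (1-0.639)·(3.92,-1.52) + 0.639·(4.48,-1.01) = (4.2778,-1.1941)
  v6: (1-0.639)·(4.46,-0.33) + 0.639·(4.9,0.27) = (4.7412,0.0534)
Shoelace sum Σ(x_i·y_{i+1} − x_{i+1}·y_i):
  i=1: 1.5226·2.5771 − -3.7188·2.7296 = +14.0746 (running +14.0746)
  i=2: -3.7188·-2.4273 − -1.4915·2.5771 = +12.8704 (running +26.9450)
  i=3: -1.4915·-2.4626 − 2.0297·-2.4273 = +8.5996 (running +35.5446)
  i=4: 2.0297·-1.1941 − 4.2778·-2.4626 = +8.1109 (running +43.6555)
  i=5: 4.2778·0.0534 − 4.7412·-1.1941 = +5.8899 (running +49.5454)
  i=6: 4.7412·2.7296 − 1.5226·0.0534 = +12.8601 (running +62.4054)
Area = |Σ|/2 = |62.4054|/2 = 31.2027

Area at t=0.639: 31.2027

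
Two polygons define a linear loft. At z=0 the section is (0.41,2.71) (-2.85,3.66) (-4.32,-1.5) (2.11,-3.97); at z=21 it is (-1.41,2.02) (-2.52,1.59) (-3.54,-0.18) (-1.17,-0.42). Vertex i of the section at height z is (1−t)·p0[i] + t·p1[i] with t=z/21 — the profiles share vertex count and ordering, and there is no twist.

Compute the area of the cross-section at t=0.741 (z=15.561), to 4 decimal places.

Cross-section at t=0.741: each vertex is (1-t)·p0[i] + t·p1[i].
  v1: (1-0.741)·(0.41,2.71) + 0.741·(-1.41,2.02) = (-0.9386,2.1987)
  v2: (1-0.741)·(-2.85,3.66) + 0.741·(-2.52,1.59) = (-2.6055,2.1261)
  v3: (1-0.741)·(-4.32,-1.5) + 0.741·(-3.54,-0.18) = (-3.7420,-0.5219)
  v4: (1-0.741)·(2.11,-3.97) + 0.741·(-1.17,-0.42) = (-0.3205,-1.3395)
Shoelace sum Σ(x_i·y_{i+1} − x_{i+1}·y_i):
  i=1: -0.9386·2.1261 − -2.6055·2.1987 = +3.7330 (running +3.7330)
  i=2: -2.6055·-0.5219 − -3.7420·2.1261 = +9.3158 (running +13.0488)
  i=3: -3.7420·-1.3395 − -0.3205·-0.5219 = +4.8450 (running +17.8938)
  i=4: -0.3205·2.1987 − -0.9386·-1.3395 = -1.9619 (running +15.9319)
Area = |Σ|/2 = |15.9319|/2 = 7.9660

Area at t=0.741: 7.9660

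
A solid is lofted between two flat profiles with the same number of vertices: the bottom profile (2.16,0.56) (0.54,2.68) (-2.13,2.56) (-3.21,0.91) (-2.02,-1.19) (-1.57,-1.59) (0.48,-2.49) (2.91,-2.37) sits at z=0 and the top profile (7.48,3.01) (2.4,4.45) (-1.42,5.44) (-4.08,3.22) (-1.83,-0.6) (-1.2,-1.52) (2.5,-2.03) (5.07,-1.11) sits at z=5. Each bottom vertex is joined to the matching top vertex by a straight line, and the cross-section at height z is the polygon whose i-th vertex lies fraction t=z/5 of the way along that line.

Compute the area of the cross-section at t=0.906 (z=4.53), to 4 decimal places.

Cross-section at t=0.906: each vertex is (1-t)·p0[i] + t·p1[i].
  v1: (1-0.906)·(2.16,0.56) + 0.906·(7.48,3.01) = (6.9799,2.7797)
  v2: (1-0.906)·(0.54,2.68) + 0.906·(2.4,4.45) = (2.2252,4.2836)
  v3: (1-0.906)·(-2.13,2.56) + 0.906·(-1.42,5.44) = (-1.4867,5.1693)
  v4: (1-0.906)·(-3.21,0.91) + 0.906·(-4.08,3.22) = (-3.9982,3.0029)
  v5: (1-0.906)·(-2.02,-1.19) + 0.906·(-1.83,-0.6) = (-1.8479,-0.6555)
  v6: (1-0.906)·(-1.57,-1.59) + 0.906·(-1.2,-1.52) = (-1.2348,-1.5266)
  v7: (1-0.906)·(0.48,-2.49) + 0.906·(2.5,-2.03) = (2.3101,-2.0732)
  v8: (1-0.906)·(2.91,-2.37) + 0.906·(5.07,-1.11) = (4.8670,-1.2284)
Shoelace sum Σ(x_i·y_{i+1} − x_{i+1}·y_i):
  i=1: 6.9799·4.2836 − 2.2252·2.7797 = +23.7140 (running +23.7140)
  i=2: 2.2252·5.1693 − -1.4867·4.2836 = +17.8711 (running +41.5852)
  i=3: -1.4867·3.0029 − -3.9982·5.1693 = +16.2034 (running +57.7886)
  i=4: -3.9982·-0.6555 − -1.8479·3.0029 = +8.1695 (running +65.9581)
  i=5: -1.8479·-1.5266 − -1.2348·-0.6555 = +2.0116 (running +67.9697)
  i=6: -1.2348·-2.0732 − 2.3101·-1.5266 = +6.0866 (running +74.0563)
  i=7: 2.3101·-1.2284 − 4.8670·-2.0732 = +7.2525 (running +81.3088)
  i=8: 4.8670·2.7797 − 6.9799·-1.2284 = +22.1031 (running +103.4119)
Area = |Σ|/2 = |103.4119|/2 = 51.7060

Area at t=0.906: 51.7060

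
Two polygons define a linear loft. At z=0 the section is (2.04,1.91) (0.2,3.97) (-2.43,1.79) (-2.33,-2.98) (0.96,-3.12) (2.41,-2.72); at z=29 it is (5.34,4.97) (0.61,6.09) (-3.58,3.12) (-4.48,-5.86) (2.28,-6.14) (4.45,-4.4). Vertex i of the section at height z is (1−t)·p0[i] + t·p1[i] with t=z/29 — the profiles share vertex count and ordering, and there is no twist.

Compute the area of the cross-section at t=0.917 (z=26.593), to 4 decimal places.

Area at t=0.917: 88.6935

Cross-section at t=0.917: each vertex is (1-t)·p0[i] + t·p1[i].
  v1: (1-0.917)·(2.04,1.91) + 0.917·(5.34,4.97) = (5.0661,4.7160)
  v2: (1-0.917)·(0.2,3.97) + 0.917·(0.61,6.09) = (0.5760,5.9140)
  v3: (1-0.917)·(-2.43,1.79) + 0.917·(-3.58,3.12) = (-3.4846,3.0096)
  v4: (1-0.917)·(-2.33,-2.98) + 0.917·(-4.48,-5.86) = (-4.3016,-5.6210)
  v5: (1-0.917)·(0.96,-3.12) + 0.917·(2.28,-6.14) = (2.1704,-5.8893)
  v6: (1-0.917)·(2.41,-2.72) + 0.917·(4.45,-4.4) = (4.2807,-4.2606)
Shoelace sum Σ(x_i·y_{i+1} − x_{i+1}·y_i):
  i=1: 5.0661·5.9140 − 0.5760·4.7160 = +27.2448 (running +27.2448)
  i=2: 0.5760·3.0096 − -3.4846·5.9140 = +22.3412 (running +49.5860)
  i=3: -3.4846·-5.6210 − -4.3016·3.0096 = +32.5325 (running +82.1185)
  i=4: -4.3016·-5.8893 − 2.1704·-5.6210 = +37.5332 (running +119.6518)
  i=5: 2.1704·-4.2606 − 4.2807·-5.8893 = +15.9631 (running +135.6149)
  i=6: 4.2807·4.7160 − 5.0661·-4.2606 = +41.7722 (running +177.3871)
Area = |Σ|/2 = |177.3871|/2 = 88.6935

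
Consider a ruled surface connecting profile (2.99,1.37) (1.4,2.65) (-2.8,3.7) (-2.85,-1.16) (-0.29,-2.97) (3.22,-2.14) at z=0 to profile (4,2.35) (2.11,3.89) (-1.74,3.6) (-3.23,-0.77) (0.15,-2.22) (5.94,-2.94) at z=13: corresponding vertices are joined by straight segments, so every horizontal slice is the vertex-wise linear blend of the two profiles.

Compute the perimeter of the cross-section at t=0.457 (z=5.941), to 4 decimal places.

Cross-section at t=0.457: each vertex is (1-t)·p0[i] + t·p1[i].
  v1: (1-0.457)·(2.99,1.37) + 0.457·(4,2.35) = (3.4516,1.8179)
  v2: (1-0.457)·(1.4,2.65) + 0.457·(2.11,3.89) = (1.7245,3.2167)
  v3: (1-0.457)·(-2.8,3.7) + 0.457·(-1.74,3.6) = (-2.3156,3.6543)
  v4: (1-0.457)·(-2.85,-1.16) + 0.457·(-3.23,-0.77) = (-3.0237,-0.9818)
  v5: (1-0.457)·(-0.29,-2.97) + 0.457·(0.15,-2.22) = (-0.0889,-2.6273)
  v6: (1-0.457)·(3.22,-2.14) + 0.457·(5.94,-2.94) = (4.4630,-2.5056)
Perimeter = Σ |v_{i+1} − v_i|:
  edge 1→2: √(-1.7271² + 1.3988²) = 2.2225 (running 2.2225)
  edge 2→3: √(-4.0400² + 0.4376²) = 4.0637 (running 6.2862)
  edge 3→4: √(-0.7081² + -4.6361²) = 4.6898 (running 10.9760)
  edge 4→5: √(2.9347² + -1.6455²) = 3.3646 (running 14.3406)
  edge 5→6: √(4.5520² + 0.1217²) = 4.5536 (running 18.8942)
  edge 6→1: √(-1.0115² + 4.3235²) = 4.4402 (running 23.3344)
Perimeter = 23.3344

Perimeter at t=0.457: 23.3344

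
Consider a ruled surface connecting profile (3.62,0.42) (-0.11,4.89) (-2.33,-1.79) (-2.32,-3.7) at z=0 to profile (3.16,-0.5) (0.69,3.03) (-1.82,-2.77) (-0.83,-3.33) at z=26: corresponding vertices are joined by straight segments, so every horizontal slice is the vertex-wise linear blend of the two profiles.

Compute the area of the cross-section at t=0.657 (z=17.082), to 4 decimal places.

Area at t=0.657: 16.9505

Cross-section at t=0.657: each vertex is (1-t)·p0[i] + t·p1[i].
  v1: (1-0.657)·(3.62,0.42) + 0.657·(3.16,-0.5) = (3.3178,-0.1844)
  v2: (1-0.657)·(-0.11,4.89) + 0.657·(0.69,3.03) = (0.4156,3.6680)
  v3: (1-0.657)·(-2.33,-1.79) + 0.657·(-1.82,-2.77) = (-1.9949,-2.4339)
  v4: (1-0.657)·(-2.32,-3.7) + 0.657·(-0.83,-3.33) = (-1.3411,-3.4569)
Shoelace sum Σ(x_i·y_{i+1} − x_{i+1}·y_i):
  i=1: 3.3178·3.6680 − 0.4156·-0.1844 = +12.2462 (running +12.2462)
  i=2: 0.4156·-2.4339 − -1.9949·3.6680 = +6.3059 (running +18.5521)
  i=3: -1.9949·-3.4569 − -1.3411·-2.4339 = +3.6323 (running +22.1844)
  i=4: -1.3411·-0.1844 − 3.3178·-3.4569 = +11.7166 (running +33.9010)
Area = |Σ|/2 = |33.9010|/2 = 16.9505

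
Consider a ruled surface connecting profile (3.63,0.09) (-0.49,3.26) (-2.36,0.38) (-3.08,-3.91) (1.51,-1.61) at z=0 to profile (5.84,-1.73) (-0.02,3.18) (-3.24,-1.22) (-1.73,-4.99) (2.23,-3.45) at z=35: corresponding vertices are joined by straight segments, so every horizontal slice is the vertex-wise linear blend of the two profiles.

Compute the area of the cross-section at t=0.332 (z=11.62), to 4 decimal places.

Cross-section at t=0.332: each vertex is (1-t)·p0[i] + t·p1[i].
  v1: (1-0.332)·(3.63,0.09) + 0.332·(5.84,-1.73) = (4.3637,-0.5142)
  v2: (1-0.332)·(-0.49,3.26) + 0.332·(-0.02,3.18) = (-0.3340,3.2334)
  v3: (1-0.332)·(-2.36,0.38) + 0.332·(-3.24,-1.22) = (-2.6522,-0.1512)
  v4: (1-0.332)·(-3.08,-3.91) + 0.332·(-1.73,-4.99) = (-2.6318,-4.2686)
  v5: (1-0.332)·(1.51,-1.61) + 0.332·(2.23,-3.45) = (1.7490,-2.2209)
Shoelace sum Σ(x_i·y_{i+1} − x_{i+1}·y_i):
  i=1: 4.3637·3.2334 − -0.3340·-0.5142 = +13.9381 (running +13.9381)
  i=2: -0.3340·-0.1512 − -2.6522·3.2334 = +8.6261 (running +22.5642)
  i=3: -2.6522·-4.2686 − -2.6318·-0.1512 = +10.9230 (running +33.4872)
  i=4: -2.6318·-2.2209 − 1.7490·-4.2686 = +13.3108 (running +46.7980)
  i=5: 1.7490·-0.5142 − 4.3637·-2.2209 = +8.7919 (running +55.5898)
Area = |Σ|/2 = |55.5898|/2 = 27.7949

Area at t=0.332: 27.7949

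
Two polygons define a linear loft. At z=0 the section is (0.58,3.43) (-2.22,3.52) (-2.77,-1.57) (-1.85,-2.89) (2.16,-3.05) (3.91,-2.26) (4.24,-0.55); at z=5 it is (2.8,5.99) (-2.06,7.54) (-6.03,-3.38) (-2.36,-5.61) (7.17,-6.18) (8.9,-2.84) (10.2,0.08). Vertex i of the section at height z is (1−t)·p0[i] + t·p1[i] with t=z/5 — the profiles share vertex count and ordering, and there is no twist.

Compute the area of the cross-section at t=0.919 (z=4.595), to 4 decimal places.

Area at t=0.919: 133.9640

Cross-section at t=0.919: each vertex is (1-t)·p0[i] + t·p1[i].
  v1: (1-0.919)·(0.58,3.43) + 0.919·(2.8,5.99) = (2.6202,5.7826)
  v2: (1-0.919)·(-2.22,3.52) + 0.919·(-2.06,7.54) = (-2.0730,7.2144)
  v3: (1-0.919)·(-2.77,-1.57) + 0.919·(-6.03,-3.38) = (-5.7659,-3.2334)
  v4: (1-0.919)·(-1.85,-2.89) + 0.919·(-2.36,-5.61) = (-2.3187,-5.3897)
  v5: (1-0.919)·(2.16,-3.05) + 0.919·(7.17,-6.18) = (6.7642,-5.9265)
  v6: (1-0.919)·(3.91,-2.26) + 0.919·(8.9,-2.84) = (8.4958,-2.7930)
  v7: (1-0.919)·(4.24,-0.55) + 0.919·(10.2,0.08) = (9.7172,0.0290)
Shoelace sum Σ(x_i·y_{i+1} − x_{i+1}·y_i):
  i=1: 2.6202·7.2144 − -2.0730·5.7826 = +30.8902 (running +30.8902)
  i=2: -2.0730·-3.2334 − -5.7659·7.2144 = +48.3004 (running +79.1905)
  i=3: -5.7659·-5.3897 − -2.3187·-3.2334 = +23.5793 (running +102.7699)
  i=4: -2.3187·-5.9265 − 6.7642·-5.3897 = +50.1985 (running +152.9683)
  i=5: 6.7642·-2.7930 − 8.4958·-5.9265 = +31.4576 (running +184.4260)
  i=6: 8.4958·0.0290 − 9.7172·-2.7930 = +27.3866 (running +211.8125)
  i=7: 9.7172·5.7826 − 2.6202·0.0290 = +56.1154 (running +267.9279)
Area = |Σ|/2 = |267.9279|/2 = 133.9640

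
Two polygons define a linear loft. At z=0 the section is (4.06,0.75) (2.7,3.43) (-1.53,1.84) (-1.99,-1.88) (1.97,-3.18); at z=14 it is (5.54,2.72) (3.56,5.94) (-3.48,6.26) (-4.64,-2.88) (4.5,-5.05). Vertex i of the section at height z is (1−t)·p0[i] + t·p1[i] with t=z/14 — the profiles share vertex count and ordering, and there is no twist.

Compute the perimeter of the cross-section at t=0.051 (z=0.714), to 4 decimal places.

Perimeter at t=0.051: 20.7263

Cross-section at t=0.051: each vertex is (1-t)·p0[i] + t·p1[i].
  v1: (1-0.051)·(4.06,0.75) + 0.051·(5.54,2.72) = (4.1355,0.8505)
  v2: (1-0.051)·(2.7,3.43) + 0.051·(3.56,5.94) = (2.7439,3.5580)
  v3: (1-0.051)·(-1.53,1.84) + 0.051·(-3.48,6.26) = (-1.6295,2.0654)
  v4: (1-0.051)·(-1.99,-1.88) + 0.051·(-4.64,-2.88) = (-2.1251,-1.9310)
  v5: (1-0.051)·(1.97,-3.18) + 0.051·(4.5,-5.05) = (2.0990,-3.2754)
Perimeter = Σ |v_{i+1} − v_i|:
  edge 1→2: √(-1.3916² + 2.7075²) = 3.0442 (running 3.0442)
  edge 2→3: √(-4.3733² + -1.4926²) = 4.6210 (running 7.6652)
  edge 3→4: √(-0.4957² + -3.9964²) = 4.0270 (running 11.6923)
  edge 4→5: √(4.2242² + -1.3444²) = 4.4329 (running 16.1252)
  edge 5→1: √(2.0364² + 4.1258²) = 4.6011 (running 20.7263)
Perimeter = 20.7263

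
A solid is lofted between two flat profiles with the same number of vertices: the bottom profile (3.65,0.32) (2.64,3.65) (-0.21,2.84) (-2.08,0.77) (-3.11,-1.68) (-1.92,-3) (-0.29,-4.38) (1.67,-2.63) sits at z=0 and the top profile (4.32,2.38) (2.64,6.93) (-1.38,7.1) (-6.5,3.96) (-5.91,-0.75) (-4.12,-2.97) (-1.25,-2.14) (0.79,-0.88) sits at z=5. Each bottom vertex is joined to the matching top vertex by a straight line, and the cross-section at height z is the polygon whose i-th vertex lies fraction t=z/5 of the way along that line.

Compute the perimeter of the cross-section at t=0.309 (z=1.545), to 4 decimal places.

Perimeter at t=0.309: 24.7923

Cross-section at t=0.309: each vertex is (1-t)·p0[i] + t·p1[i].
  v1: (1-0.309)·(3.65,0.32) + 0.309·(4.32,2.38) = (3.8570,0.9565)
  v2: (1-0.309)·(2.64,3.65) + 0.309·(2.64,6.93) = (2.6400,4.6635)
  v3: (1-0.309)·(-0.21,2.84) + 0.309·(-1.38,7.1) = (-0.5715,4.1563)
  v4: (1-0.309)·(-2.08,0.77) + 0.309·(-6.5,3.96) = (-3.4458,1.7557)
  v5: (1-0.309)·(-3.11,-1.68) + 0.309·(-5.91,-0.75) = (-3.9752,-1.3926)
  v6: (1-0.309)·(-1.92,-3) + 0.309·(-4.12,-2.97) = (-2.5998,-2.9907)
  v7: (1-0.309)·(-0.29,-4.38) + 0.309·(-1.25,-2.14) = (-0.5866,-3.6878)
  v8: (1-0.309)·(1.67,-2.63) + 0.309·(0.79,-0.88) = (1.3981,-2.0893)
Perimeter = Σ |v_{i+1} − v_i|:
  edge 1→2: √(-1.2170² + 3.7070²) = 3.9016 (running 3.9016)
  edge 2→3: √(-3.2115² + -0.5072²) = 3.2513 (running 7.1530)
  edge 3→4: √(-2.8742² + -2.4006²) = 3.7449 (running 10.8979)
  edge 4→5: √(-0.5294² + -3.1483²) = 3.1925 (running 14.0904)
  edge 5→6: √(1.3754² + -1.5981²) = 2.1085 (running 16.1989)
  edge 6→7: √(2.0132² + -0.6971²) = 2.1304 (running 18.3293)
  edge 7→8: √(1.9847² + 1.5986²) = 2.5485 (running 20.8778)
  edge 8→1: √(2.4590² + 3.0458²) = 3.9145 (running 24.7923)
Perimeter = 24.7923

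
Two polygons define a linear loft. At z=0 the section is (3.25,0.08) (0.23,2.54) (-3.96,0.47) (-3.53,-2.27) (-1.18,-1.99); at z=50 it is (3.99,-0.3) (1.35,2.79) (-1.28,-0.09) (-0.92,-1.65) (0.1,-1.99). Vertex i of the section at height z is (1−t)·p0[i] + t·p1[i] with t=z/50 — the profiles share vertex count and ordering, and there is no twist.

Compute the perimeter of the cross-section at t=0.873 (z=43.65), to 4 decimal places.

Perimeter at t=0.873: 15.2893

Cross-section at t=0.873: each vertex is (1-t)·p0[i] + t·p1[i].
  v1: (1-0.873)·(3.25,0.08) + 0.873·(3.99,-0.3) = (3.8960,-0.2517)
  v2: (1-0.873)·(0.23,2.54) + 0.873·(1.35,2.79) = (1.2078,2.7582)
  v3: (1-0.873)·(-3.96,0.47) + 0.873·(-1.28,-0.09) = (-1.6204,-0.0189)
  v4: (1-0.873)·(-3.53,-2.27) + 0.873·(-0.92,-1.65) = (-1.2515,-1.7287)
  v5: (1-0.873)·(-1.18,-1.99) + 0.873·(0.1,-1.99) = (-0.0626,-1.9900)
Perimeter = Σ |v_{i+1} − v_i|:
  edge 1→2: √(-2.6883² + 3.0100²) = 4.0357 (running 4.0357)
  edge 2→3: √(-2.8281² + -2.7771²) = 3.9637 (running 7.9994)
  edge 3→4: √(0.3689² + -1.7099²) = 1.7492 (running 9.7486)
  edge 4→5: √(1.1889² + -0.2613²) = 1.2173 (running 10.9658)
  edge 5→1: √(3.9586² + 1.7383²) = 4.3234 (running 15.2893)
Perimeter = 15.2893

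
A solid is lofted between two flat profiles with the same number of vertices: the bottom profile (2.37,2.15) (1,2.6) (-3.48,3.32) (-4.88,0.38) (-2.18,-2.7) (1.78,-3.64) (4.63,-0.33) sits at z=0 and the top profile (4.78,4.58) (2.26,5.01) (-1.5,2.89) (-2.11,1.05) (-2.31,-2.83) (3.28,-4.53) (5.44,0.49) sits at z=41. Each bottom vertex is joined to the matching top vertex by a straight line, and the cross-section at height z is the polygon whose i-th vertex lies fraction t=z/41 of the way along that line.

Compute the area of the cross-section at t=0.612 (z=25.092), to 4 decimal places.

Area at t=0.612: 49.6569

Cross-section at t=0.612: each vertex is (1-t)·p0[i] + t·p1[i].
  v1: (1-0.612)·(2.37,2.15) + 0.612·(4.78,4.58) = (3.8449,3.6372)
  v2: (1-0.612)·(1,2.6) + 0.612·(2.26,5.01) = (1.7711,4.0749)
  v3: (1-0.612)·(-3.48,3.32) + 0.612·(-1.5,2.89) = (-2.2682,3.0568)
  v4: (1-0.612)·(-4.88,0.38) + 0.612·(-2.11,1.05) = (-3.1848,0.7900)
  v5: (1-0.612)·(-2.18,-2.7) + 0.612·(-2.31,-2.83) = (-2.2596,-2.7796)
  v6: (1-0.612)·(1.78,-3.64) + 0.612·(3.28,-4.53) = (2.6980,-4.1847)
  v7: (1-0.612)·(4.63,-0.33) + 0.612·(5.44,0.49) = (5.1257,0.1718)
Shoelace sum Σ(x_i·y_{i+1} − x_{i+1}·y_i):
  i=1: 3.8449·4.0749 − 1.7711·3.6372 = +9.2259 (running +9.2259)
  i=2: 1.7711·3.0568 − -2.2682·4.0749 = +14.6569 (running +23.8828)
  i=3: -2.2682·0.7900 − -3.1848·3.0568 = +7.9433 (running +31.8261)
  i=4: -3.1848·-2.7796 − -2.2596·0.7900 = +10.6374 (running +42.4635)
  i=5: -2.2596·-4.1847 − 2.6980·-2.7796 = +16.9548 (running +59.4183)
  i=6: 2.6980·0.1718 − 5.1257·-4.1847 = +21.9131 (running +81.3314)
  i=7: 5.1257·3.6372 − 3.8449·0.1718 = +17.9824 (running +99.3138)
Area = |Σ|/2 = |99.3138|/2 = 49.6569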